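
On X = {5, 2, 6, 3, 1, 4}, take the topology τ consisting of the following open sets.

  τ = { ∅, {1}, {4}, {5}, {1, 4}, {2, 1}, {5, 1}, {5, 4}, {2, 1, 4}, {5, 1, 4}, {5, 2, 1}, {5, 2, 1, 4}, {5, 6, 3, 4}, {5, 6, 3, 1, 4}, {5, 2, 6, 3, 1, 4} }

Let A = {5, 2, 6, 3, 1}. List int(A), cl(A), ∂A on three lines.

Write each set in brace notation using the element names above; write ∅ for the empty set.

opens ⊆ A: ∅, {5}, {1}, {2, 1}, {5, 1}, {5, 2, 1}; union → int = {5, 2, 1}
complement {4}; its interior {4}; cl(A) = X∖{4} = {5, 2, 6, 3, 1}
boundary = {5, 2, 6, 3, 1} ∖ {5, 2, 1} = {6, 3}

int(A) = {5, 2, 1}
cl(A)  = {5, 2, 6, 3, 1}
∂A     = {6, 3}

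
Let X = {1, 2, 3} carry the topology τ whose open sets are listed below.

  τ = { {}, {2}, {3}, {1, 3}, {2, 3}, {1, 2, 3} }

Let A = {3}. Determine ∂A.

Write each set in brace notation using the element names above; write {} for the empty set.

{1}

interior: largest open inside A is {3} (from {}, {3})
cl via duality: int({1, 2}) = {2}, so X∖{2} = {1, 3}
cl∖int = {1}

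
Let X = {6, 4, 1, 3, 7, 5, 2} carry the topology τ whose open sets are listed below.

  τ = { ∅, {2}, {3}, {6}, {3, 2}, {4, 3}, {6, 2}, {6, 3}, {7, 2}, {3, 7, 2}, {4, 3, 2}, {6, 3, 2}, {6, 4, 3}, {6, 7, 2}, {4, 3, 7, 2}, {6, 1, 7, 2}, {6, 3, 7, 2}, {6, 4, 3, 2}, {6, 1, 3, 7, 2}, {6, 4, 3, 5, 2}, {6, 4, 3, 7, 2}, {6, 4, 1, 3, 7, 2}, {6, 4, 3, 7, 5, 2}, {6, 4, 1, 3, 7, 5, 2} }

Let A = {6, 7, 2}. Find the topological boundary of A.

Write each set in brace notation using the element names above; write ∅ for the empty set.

open subsets of A: ∅, {6}, {2}, {7, 2}, {6, 2}, {6, 7, 2}; so int(A) = {6, 7, 2}
closure: X∖int(X∖A) = X∖{4, 3} = {6, 1, 7, 5, 2}
∂A = {6, 1, 7, 5, 2} minus {6, 7, 2} = {1, 5}

{1, 5}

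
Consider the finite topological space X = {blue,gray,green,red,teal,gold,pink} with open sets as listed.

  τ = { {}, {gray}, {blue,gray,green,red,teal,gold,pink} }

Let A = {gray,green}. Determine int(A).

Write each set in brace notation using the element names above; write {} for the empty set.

opens ⊆ A: {}, {gray}; union → int = {gray}

{gray}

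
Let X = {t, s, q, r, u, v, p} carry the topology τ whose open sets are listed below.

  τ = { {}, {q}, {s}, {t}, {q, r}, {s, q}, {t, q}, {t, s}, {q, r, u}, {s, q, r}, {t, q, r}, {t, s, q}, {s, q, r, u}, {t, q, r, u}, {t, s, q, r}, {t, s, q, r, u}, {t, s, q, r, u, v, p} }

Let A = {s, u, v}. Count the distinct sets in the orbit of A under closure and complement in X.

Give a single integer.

cl via duality: int({t, q, r, p}) = {t, q, r}, so X∖{t, q, r} = {s, u, v, p}
Write k for closure, c for complement:
  1. A     = {s, u, v}
  2. kA    = {s, u, v, p}
  3. cA    = {t, q, r, p}
  4. ckA   = {t, q, r}
  5. kcA   = {t, q, r, u, v, p}
  6. ckcA  = {s}
  7. kckcA = {s, v, p}
  8. ckckcA = {t, q, r, u}
applying k or c yields no new set

8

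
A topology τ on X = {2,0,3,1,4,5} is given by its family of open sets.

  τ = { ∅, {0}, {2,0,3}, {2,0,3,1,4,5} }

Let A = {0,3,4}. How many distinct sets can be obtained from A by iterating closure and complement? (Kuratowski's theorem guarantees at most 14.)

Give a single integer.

X∖A={2,1,5}, int(X∖A)=∅, hence cl(A)={2,0,3,1,4,5}
Orbit (k=closure, c=complement):
  1. A     = {0,3,4}
  2. kA    = {2,0,3,1,4,5}
  3. cA    = {2,1,5}
  4. ckA   = ∅
  5. kcA   = {2,3,1,4,5}
  6. ckcA  = {0}
(closed under both — stop)

6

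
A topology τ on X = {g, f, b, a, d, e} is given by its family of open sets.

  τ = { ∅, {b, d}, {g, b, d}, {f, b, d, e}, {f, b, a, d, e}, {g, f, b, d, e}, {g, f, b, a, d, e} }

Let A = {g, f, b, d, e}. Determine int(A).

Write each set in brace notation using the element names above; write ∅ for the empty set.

interior: largest open inside A is {g, f, b, d, e} (from ∅, {b, d}, {g, b, d}, {f, b, d, e}, {g, f, b, d, e})

{g, f, b, d, e}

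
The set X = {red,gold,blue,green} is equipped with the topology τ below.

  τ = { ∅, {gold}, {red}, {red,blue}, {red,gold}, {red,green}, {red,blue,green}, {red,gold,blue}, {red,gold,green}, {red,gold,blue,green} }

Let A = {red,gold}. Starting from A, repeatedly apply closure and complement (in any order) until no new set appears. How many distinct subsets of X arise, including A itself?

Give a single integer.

4

complement {blue,green}; its interior ∅; cl(A) = X∖∅ = {red,gold,blue,green}
With k = closure, c = complement:
  1. A     = {red,gold}
  2. kA    = {red,gold,blue,green}
  3. cA    = {blue,green}
  4. ckA   = ∅
k, c of each give nothing new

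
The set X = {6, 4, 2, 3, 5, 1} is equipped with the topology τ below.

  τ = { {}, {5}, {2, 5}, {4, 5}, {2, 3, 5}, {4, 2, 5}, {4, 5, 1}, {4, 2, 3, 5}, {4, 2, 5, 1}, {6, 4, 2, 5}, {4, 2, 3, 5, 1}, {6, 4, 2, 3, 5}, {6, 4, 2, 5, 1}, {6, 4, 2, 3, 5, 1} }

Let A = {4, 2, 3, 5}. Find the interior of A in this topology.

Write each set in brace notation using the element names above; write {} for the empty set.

{4, 2, 3, 5}

opens ⊆ A: {}, {5}, {4, 5}, {2, 5}, {2, 3, 5}, {4, 2, 5}, {4, 2, 3, 5}; union → int = {4, 2, 3, 5}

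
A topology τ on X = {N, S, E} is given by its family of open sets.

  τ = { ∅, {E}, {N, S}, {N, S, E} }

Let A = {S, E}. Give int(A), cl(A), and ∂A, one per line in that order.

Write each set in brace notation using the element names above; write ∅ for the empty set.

int(A) = {E}
cl(A)  = {N, S, E}
∂A     = {N, S}

opens ⊆ A: ∅, {E}; union → int = {E}
complement {N}; its interior ∅; cl(A) = X∖∅ = {N, S, E}
boundary = {N, S, E} ∖ {E} = {N, S}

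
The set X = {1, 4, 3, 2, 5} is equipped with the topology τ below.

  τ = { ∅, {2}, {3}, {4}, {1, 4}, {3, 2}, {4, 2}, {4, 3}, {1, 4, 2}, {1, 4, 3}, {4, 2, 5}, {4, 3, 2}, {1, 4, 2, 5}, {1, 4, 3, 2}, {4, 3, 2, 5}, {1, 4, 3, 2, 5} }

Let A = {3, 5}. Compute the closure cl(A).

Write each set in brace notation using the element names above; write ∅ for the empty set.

{3, 5}

X∖A={1, 4, 2}, int(X∖A)={1, 4, 2}, hence cl(A)={3, 5}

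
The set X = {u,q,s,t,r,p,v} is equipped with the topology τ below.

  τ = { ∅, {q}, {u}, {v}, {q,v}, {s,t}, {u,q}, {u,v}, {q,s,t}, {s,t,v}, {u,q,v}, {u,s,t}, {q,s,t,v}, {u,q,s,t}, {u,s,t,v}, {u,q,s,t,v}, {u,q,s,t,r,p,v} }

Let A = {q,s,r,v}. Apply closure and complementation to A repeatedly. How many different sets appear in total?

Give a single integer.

10

complement {u,t,p}; its interior {u}; cl(A) = X∖{u} = {q,s,t,r,p,v}
With k = closure, c = complement:
  1. A     = {q,s,r,v}
  2. kA    = {q,s,t,r,p,v}
  3. cA    = {u,t,p}
  4. ckA   = {u}
  5. kcA   = {u,s,t,r,p}
  6. kckA  = {u,r,p}
  7. ckcA  = {q,v}
  8. ckckA = {q,s,t,v}
  9. kckcA = {q,r,p,v}
  10. ckckcA = {u,s,t}
k, c of each give nothing new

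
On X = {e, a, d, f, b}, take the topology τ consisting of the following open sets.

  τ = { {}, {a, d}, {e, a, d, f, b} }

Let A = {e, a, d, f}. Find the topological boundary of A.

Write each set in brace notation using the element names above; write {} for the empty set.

opens ⊆ A: {}, {a, d}; union → int = {a, d}
complement {b}; its interior {}; cl(A) = X∖{} = {e, a, d, f, b}
boundary = {e, a, d, f, b} ∖ {a, d} = {e, f, b}

{e, f, b}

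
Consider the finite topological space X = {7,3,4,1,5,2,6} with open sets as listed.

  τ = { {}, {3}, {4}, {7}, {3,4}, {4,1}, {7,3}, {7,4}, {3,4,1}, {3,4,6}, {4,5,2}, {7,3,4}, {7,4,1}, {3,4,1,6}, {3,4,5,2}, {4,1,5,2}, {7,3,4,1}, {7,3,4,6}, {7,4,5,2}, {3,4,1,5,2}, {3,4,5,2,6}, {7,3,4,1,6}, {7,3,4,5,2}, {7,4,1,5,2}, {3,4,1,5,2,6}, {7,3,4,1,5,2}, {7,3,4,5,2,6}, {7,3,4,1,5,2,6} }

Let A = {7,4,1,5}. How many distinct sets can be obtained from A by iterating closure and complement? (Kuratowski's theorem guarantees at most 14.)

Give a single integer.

complement {3,2,6}; its interior {3}; cl(A) = X∖{3} = {7,4,1,5,2,6}
With k = closure, c = complement:
  1. A     = {7,4,1,5}
  2. kA    = {7,4,1,5,2,6}
  3. cA    = {3,2,6}
  4. ckA   = {3}
  5. kcA   = {3,5,2,6}
  6. kckA  = {3,6}
  7. ckcA  = {7,4,1}
  8. ckckA = {7,4,1,5,2}
k, c of each give nothing new

8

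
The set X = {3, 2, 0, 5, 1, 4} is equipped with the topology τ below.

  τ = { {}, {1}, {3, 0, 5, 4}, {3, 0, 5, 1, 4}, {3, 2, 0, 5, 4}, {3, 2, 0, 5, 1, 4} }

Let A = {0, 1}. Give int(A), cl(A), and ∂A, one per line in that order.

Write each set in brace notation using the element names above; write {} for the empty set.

int(A) = {1}
cl(A)  = {3, 2, 0, 5, 1, 4}
∂A     = {3, 2, 0, 5, 4}

interior: largest open inside A is {1} (from {}, {1})
cl via duality: int({3, 2, 5, 4}) = {}, so X∖{} = {3, 2, 0, 5, 1, 4}
cl∖int = {3, 2, 0, 5, 4}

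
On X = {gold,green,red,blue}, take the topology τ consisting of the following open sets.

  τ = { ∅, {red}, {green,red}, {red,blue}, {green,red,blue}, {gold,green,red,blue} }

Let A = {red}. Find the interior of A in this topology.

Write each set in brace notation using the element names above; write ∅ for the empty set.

opens ⊆ A: ∅, {red}; union → int = {red}

{red}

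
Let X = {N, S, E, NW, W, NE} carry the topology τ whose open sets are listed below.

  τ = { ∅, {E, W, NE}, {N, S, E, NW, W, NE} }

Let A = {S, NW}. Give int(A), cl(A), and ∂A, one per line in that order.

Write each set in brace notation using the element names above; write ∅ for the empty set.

opens ⊆ A: ∅; union → int = ∅
complement {N, E, W, NE}; its interior {E, W, NE}; cl(A) = X∖{E, W, NE} = {N, S, NW}
boundary = {N, S, NW} ∖ ∅ = {N, S, NW}

int(A) = ∅
cl(A)  = {N, S, NW}
∂A     = {N, S, NW}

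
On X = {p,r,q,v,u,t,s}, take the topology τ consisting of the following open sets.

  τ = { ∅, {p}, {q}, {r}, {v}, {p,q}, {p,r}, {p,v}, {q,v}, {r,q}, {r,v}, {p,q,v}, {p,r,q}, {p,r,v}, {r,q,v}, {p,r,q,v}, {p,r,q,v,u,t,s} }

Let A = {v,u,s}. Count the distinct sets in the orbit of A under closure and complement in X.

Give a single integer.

complement {p,r,q,t}; its interior {p,r,q}; cl(A) = X∖{p,r,q} = {v,u,t,s}
With k = closure, c = complement:
  1. A     = {v,u,s}
  2. kA    = {v,u,t,s}
  3. cA    = {p,r,q,t}
  4. ckA   = {p,r,q}
  5. kcA   = {p,r,q,u,t,s}
  6. ckcA  = {v}
k, c of each give nothing new

6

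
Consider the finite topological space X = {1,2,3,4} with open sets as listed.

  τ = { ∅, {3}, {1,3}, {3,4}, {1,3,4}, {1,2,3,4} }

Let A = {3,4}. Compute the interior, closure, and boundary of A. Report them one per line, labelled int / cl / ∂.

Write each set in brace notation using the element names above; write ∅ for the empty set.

int(A) = {3,4}
cl(A)  = {1,2,3,4}
∂A     = {1,2}

interior: largest open inside A is {3,4} (from ∅, {3}, {3,4})
cl via duality: int({1,2}) = ∅, so X∖∅ = {1,2,3,4}
cl∖int = {1,2}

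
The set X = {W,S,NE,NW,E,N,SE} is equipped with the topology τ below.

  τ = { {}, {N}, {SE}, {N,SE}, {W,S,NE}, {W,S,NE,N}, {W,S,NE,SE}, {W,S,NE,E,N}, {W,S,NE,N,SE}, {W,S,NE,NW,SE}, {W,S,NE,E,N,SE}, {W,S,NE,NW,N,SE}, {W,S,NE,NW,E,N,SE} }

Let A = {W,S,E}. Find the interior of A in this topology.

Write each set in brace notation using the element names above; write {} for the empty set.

{}

U open, U⊆A: {}. int(A) = ⋃ = {}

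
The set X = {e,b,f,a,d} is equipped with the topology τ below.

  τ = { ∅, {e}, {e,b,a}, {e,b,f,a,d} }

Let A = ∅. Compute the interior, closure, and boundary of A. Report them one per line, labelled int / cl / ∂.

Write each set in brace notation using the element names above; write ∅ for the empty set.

interior: largest open inside A is ∅ (from ∅)
cl via duality: int({e,b,f,a,d}) = {e,b,f,a,d}, so X∖{e,b,f,a,d} = ∅
cl∖int = ∅

int(A) = ∅
cl(A)  = ∅
∂A     = ∅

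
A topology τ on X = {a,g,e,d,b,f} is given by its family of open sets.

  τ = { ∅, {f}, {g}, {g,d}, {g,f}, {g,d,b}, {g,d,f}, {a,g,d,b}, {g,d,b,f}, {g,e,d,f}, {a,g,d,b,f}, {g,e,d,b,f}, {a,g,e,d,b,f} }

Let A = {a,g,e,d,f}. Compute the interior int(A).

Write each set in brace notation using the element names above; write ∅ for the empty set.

interior: largest open inside A is {g,e,d,f} (from ∅, {f}, {g}, {g,f}, {g,d}, {g,d,f}, {g,e,d,f})

{g,e,d,f}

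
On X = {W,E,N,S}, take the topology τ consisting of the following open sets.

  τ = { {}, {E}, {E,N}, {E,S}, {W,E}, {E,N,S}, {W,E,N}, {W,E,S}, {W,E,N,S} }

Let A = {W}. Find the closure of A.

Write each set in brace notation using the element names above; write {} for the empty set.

cl via duality: int({E,N,S}) = {E,N,S}, so X∖{E,N,S} = {W}

{W}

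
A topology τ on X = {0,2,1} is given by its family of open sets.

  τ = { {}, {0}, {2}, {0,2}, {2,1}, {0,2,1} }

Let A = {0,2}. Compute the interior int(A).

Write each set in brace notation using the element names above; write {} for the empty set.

open subsets of A: {}, {2}, {0}, {0,2}; so int(A) = {0,2}

{0,2}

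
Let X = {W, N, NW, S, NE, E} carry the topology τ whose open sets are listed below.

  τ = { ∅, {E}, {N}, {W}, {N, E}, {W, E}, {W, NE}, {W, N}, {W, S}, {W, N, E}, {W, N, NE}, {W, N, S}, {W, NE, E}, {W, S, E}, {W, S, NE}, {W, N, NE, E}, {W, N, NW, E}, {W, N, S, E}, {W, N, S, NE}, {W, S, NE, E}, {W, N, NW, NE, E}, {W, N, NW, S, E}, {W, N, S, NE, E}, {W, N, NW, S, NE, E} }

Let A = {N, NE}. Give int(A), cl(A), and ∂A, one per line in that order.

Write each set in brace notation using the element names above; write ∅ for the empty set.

int(A) = {N}
cl(A)  = {N, NW, NE}
∂A     = {NW, NE}

opens ⊆ A: ∅, {N}; union → int = {N}
complement {W, NW, S, E}; its interior {W, S, E}; cl(A) = X∖{W, S, E} = {N, NW, NE}
boundary = {N, NW, NE} ∖ {N} = {NW, NE}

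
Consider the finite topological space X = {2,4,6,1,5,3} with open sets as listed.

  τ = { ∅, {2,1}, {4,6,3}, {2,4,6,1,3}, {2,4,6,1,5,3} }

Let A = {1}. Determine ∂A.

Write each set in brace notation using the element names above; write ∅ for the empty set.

{2,1,5}

opens ⊆ A: ∅; union → int = ∅
complement {2,4,6,5,3}; its interior {4,6,3}; cl(A) = X∖{4,6,3} = {2,1,5}
boundary = {2,1,5} ∖ ∅ = {2,1,5}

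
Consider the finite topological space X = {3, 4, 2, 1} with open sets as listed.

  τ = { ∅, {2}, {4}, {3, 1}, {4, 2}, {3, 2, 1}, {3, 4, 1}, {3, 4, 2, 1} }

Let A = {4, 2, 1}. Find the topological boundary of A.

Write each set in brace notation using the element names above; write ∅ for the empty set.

{3, 1}

opens ⊆ A: ∅, {4}, {2}, {4, 2}; union → int = {4, 2}
complement {3}; its interior ∅; cl(A) = X∖∅ = {3, 4, 2, 1}
boundary = {3, 4, 2, 1} ∖ {4, 2} = {3, 1}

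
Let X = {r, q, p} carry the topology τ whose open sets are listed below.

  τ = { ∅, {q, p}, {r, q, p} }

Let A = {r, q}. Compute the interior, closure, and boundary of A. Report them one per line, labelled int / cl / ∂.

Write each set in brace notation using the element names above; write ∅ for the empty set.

int(A) = ∅
cl(A)  = {r, q, p}
∂A     = {r, q, p}

U open, U⊆A: ∅. int(A) = ⋃ = ∅
X∖A={p}, int(X∖A)=∅, hence cl(A)={r, q, p}
∂A: remove int from cl → {r, q, p}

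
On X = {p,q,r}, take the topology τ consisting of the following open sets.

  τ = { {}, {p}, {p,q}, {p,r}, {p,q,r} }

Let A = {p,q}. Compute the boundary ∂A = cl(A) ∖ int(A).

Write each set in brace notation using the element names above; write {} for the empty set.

opens ⊆ A: {}, {p}, {p,q}; union → int = {p,q}
complement {r}; its interior {}; cl(A) = X∖{} = {p,q,r}
boundary = {p,q,r} ∖ {p,q} = {r}

{r}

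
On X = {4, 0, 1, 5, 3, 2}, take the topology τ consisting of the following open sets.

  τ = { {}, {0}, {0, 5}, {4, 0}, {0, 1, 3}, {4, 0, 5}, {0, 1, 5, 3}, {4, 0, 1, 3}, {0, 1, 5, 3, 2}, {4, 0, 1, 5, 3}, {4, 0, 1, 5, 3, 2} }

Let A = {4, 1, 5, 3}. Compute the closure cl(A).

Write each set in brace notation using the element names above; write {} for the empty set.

complement {0, 2}; its interior {0}; cl(A) = X∖{0} = {4, 1, 5, 3, 2}

{4, 1, 5, 3, 2}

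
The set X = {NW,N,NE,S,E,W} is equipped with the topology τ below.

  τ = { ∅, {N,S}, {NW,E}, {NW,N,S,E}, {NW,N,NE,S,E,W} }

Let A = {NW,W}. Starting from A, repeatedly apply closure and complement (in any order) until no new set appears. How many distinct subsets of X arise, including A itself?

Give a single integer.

8

cl via duality: int({N,NE,S,E}) = {N,S}, so X∖{N,S} = {NW,NE,E,W}
Write k for closure, c for complement:
  1. A     = {NW,W}
  2. kA    = {NW,NE,E,W}
  3. cA    = {N,NE,S,E}
  4. ckA   = {N,S}
  5. kcA   = {NW,N,NE,S,E,W}
  6. kckA  = {N,NE,S,W}
  7. ckcA  = ∅
  8. ckckA = {NW,E}
applying k or c yields no new set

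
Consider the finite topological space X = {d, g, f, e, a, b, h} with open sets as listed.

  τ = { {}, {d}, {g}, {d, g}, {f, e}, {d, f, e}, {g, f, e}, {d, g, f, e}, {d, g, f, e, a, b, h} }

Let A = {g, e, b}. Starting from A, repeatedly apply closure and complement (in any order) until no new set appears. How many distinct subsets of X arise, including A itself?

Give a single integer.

10

X∖A={d, f, a, h}, int(X∖A)={d}, hence cl(A)={g, f, e, a, b, h}
Orbit (k=closure, c=complement):
  1. A     = {g, e, b}
  2. kA    = {g, f, e, a, b, h}
  3. cA    = {d, f, a, h}
  4. ckA   = {d}
  5. kcA   = {d, f, e, a, b, h}
  6. kckA  = {d, a, b, h}
  7. ckcA  = {g}
  8. ckckA = {g, f, e}
  9. kckcA = {g, a, b, h}
  10. ckckcA = {d, f, e}
(closed under both — stop)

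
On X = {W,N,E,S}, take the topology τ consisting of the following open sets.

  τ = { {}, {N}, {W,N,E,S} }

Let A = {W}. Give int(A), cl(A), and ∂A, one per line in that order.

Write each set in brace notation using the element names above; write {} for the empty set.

opens ⊆ A: {}; union → int = {}
complement {N,E,S}; its interior {N}; cl(A) = X∖{N} = {W,E,S}
boundary = {W,E,S} ∖ {} = {W,E,S}

int(A) = {}
cl(A)  = {W,E,S}
∂A     = {W,E,S}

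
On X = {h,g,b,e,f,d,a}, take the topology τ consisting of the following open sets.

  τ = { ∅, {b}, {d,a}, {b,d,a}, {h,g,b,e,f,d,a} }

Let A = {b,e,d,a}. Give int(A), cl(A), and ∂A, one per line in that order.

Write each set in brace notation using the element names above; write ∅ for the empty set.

opens ⊆ A: ∅, {b}, {d,a}, {b,d,a}; union → int = {b,d,a}
complement {h,g,f}; its interior ∅; cl(A) = X∖∅ = {h,g,b,e,f,d,a}
boundary = {h,g,b,e,f,d,a} ∖ {b,d,a} = {h,g,e,f}

int(A) = {b,d,a}
cl(A)  = {h,g,b,e,f,d,a}
∂A     = {h,g,e,f}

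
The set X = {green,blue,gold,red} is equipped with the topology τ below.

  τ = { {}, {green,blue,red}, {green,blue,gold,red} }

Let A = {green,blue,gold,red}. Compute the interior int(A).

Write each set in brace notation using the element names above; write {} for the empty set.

U open, U⊆A: {}, {green,blue,red}, {green,blue,gold,red}. int(A) = ⋃ = {green,blue,gold,red}

{green,blue,gold,red}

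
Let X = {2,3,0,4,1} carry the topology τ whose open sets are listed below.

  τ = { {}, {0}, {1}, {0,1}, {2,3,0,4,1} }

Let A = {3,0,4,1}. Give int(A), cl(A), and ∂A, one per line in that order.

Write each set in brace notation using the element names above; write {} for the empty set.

int(A) = {0,1}
cl(A)  = {2,3,0,4,1}
∂A     = {2,3,4}

U open, U⊆A: {}, {0}, {1}, {0,1}. int(A) = ⋃ = {0,1}
X∖A={2}, int(X∖A)={}, hence cl(A)={2,3,0,4,1}
∂A: remove int from cl → {2,3,4}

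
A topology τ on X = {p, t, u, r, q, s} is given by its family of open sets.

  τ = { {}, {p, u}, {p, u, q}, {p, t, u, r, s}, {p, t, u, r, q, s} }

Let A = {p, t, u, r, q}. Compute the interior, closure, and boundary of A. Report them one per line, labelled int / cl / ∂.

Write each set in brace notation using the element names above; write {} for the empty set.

U open, U⊆A: {}, {p, u}, {p, u, q}. int(A) = ⋃ = {p, u, q}
X∖A={s}, int(X∖A)={}, hence cl(A)={p, t, u, r, q, s}
∂A: remove int from cl → {t, r, s}

int(A) = {p, u, q}
cl(A)  = {p, t, u, r, q, s}
∂A     = {t, r, s}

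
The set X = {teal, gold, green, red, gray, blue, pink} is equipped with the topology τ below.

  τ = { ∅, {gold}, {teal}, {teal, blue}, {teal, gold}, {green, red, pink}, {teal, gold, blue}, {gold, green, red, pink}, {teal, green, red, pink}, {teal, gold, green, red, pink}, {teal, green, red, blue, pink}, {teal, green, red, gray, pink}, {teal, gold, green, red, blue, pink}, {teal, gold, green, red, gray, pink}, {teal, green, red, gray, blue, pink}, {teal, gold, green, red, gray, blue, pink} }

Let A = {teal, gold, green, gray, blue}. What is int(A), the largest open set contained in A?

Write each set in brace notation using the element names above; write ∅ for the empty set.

open subsets of A: ∅, {gold}, {teal}, {teal, gold}, {teal, blue}, {teal, gold, blue}; so int(A) = {teal, gold, blue}

{teal, gold, blue}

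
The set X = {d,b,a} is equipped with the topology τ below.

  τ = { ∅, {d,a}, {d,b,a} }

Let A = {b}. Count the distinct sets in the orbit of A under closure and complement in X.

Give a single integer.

4

X∖A={d,a}, int(X∖A)={d,a}, hence cl(A)={b}
Orbit (k=closure, c=complement):
  1. A     = {b}
  2. cA    = {d,a}
  3. kcA   = {d,b,a}
  4. ckcA  = ∅
(closed under both — stop)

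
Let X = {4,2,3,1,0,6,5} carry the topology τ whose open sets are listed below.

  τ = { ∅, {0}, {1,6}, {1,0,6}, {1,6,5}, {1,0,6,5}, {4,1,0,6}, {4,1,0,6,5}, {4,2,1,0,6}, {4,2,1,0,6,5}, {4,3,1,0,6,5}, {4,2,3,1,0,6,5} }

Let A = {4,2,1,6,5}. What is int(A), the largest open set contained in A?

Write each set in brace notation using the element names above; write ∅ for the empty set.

opens ⊆ A: ∅, {1,6}, {1,6,5}; union → int = {1,6,5}

{1,6,5}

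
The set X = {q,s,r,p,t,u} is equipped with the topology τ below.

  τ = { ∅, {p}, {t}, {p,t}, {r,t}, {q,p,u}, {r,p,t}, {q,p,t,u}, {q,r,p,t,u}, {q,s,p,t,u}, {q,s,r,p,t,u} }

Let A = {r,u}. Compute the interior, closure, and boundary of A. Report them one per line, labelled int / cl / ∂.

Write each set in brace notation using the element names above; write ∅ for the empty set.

int(A) = ∅
cl(A)  = {q,s,r,u}
∂A     = {q,s,r,u}

opens ⊆ A: ∅; union → int = ∅
complement {q,s,p,t}; its interior {p,t}; cl(A) = X∖{p,t} = {q,s,r,u}
boundary = {q,s,r,u} ∖ ∅ = {q,s,r,u}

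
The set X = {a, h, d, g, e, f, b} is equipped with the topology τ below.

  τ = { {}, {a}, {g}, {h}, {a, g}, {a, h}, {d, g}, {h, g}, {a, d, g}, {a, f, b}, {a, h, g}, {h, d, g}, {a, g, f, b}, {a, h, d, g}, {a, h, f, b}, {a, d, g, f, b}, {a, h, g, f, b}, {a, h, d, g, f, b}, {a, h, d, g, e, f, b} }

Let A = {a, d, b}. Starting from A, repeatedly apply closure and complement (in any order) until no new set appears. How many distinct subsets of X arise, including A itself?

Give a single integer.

complement {h, g, e, f}; its interior {h, g}; cl(A) = X∖{h, g} = {a, d, e, f, b}
With k = closure, c = complement:
  1. A     = {a, d, b}
  2. kA    = {a, d, e, f, b}
  3. cA    = {h, g, e, f}
  4. ckA   = {h, g}
  5. kcA   = {h, d, g, e, f, b}
  6. kckA  = {h, d, g, e}
  7. ckcA  = {a}
  8. ckckA = {a, f, b}
  9. kckcA = {a, e, f, b}
  10. ckckcA = {h, d, g}
k, c of each give nothing new

10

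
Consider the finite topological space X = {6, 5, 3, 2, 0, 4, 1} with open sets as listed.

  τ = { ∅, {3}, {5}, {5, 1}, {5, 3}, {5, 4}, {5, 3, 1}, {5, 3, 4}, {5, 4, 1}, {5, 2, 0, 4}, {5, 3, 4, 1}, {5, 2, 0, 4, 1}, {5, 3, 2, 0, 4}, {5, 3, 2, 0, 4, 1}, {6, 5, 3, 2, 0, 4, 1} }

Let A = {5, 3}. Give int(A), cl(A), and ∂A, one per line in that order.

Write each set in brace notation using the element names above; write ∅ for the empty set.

int(A) = {5, 3}
cl(A)  = {6, 5, 3, 2, 0, 4, 1}
∂A     = {6, 2, 0, 4, 1}

open subsets of A: ∅, {5}, {3}, {5, 3}; so int(A) = {5, 3}
closure: X∖int(X∖A) = X∖∅ = {6, 5, 3, 2, 0, 4, 1}
∂A = {6, 5, 3, 2, 0, 4, 1} minus {5, 3} = {6, 2, 0, 4, 1}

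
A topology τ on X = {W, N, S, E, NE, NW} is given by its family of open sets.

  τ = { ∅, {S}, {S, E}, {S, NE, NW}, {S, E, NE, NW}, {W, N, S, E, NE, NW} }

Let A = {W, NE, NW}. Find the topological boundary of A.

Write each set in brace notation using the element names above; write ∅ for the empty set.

open subsets of A: ∅; so int(A) = ∅
closure: X∖int(X∖A) = X∖{S, E} = {W, N, NE, NW}
∂A = {W, N, NE, NW} minus ∅ = {W, N, NE, NW}

{W, N, NE, NW}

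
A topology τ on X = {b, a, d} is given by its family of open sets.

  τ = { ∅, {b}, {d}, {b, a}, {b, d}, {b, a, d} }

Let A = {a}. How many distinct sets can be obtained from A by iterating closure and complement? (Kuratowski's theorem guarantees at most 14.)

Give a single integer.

X∖A={b, d}, int(X∖A)={b, d}, hence cl(A)={a}
Orbit (k=closure, c=complement):
  1. A     = {a}
  2. cA    = {b, d}
  3. kcA   = {b, a, d}
  4. ckcA  = ∅
(closed under both — stop)

4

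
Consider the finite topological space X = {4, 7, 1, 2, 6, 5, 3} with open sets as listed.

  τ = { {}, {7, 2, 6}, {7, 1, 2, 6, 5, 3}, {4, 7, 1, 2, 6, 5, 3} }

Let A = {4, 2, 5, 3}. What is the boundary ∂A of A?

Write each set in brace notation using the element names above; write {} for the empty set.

{4, 7, 1, 2, 6, 5, 3}

U open, U⊆A: {}. int(A) = ⋃ = {}
X∖A={7, 1, 6}, int(X∖A)={}, hence cl(A)={4, 7, 1, 2, 6, 5, 3}
∂A: remove int from cl → {4, 7, 1, 2, 6, 5, 3}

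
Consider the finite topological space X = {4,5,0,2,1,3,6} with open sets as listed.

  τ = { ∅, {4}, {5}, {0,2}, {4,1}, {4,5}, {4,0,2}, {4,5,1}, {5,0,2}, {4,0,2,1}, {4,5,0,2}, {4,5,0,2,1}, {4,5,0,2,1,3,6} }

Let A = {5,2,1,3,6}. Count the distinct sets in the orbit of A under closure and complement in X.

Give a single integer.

closure: X∖int(X∖A) = X∖{4} = {5,0,2,1,3,6}
Let k=closure and c=complement:
  1. A     = {5,2,1,3,6}
  2. kA    = {5,0,2,1,3,6}
  3. cA    = {4,0}
  4. ckA   = {4}
  5. kcA   = {4,0,2,1,3,6}
  6. kckA  = {4,1,3,6}
  7. ckcA  = {5}
  8. ckckA = {5,0,2}
  9. kckcA = {5,3,6}
  10. kckckA = {5,0,2,3,6}
  11. ckckcA = {4,0,2,1}
  12. ckckckA = {4,1}
— saturated at 12

12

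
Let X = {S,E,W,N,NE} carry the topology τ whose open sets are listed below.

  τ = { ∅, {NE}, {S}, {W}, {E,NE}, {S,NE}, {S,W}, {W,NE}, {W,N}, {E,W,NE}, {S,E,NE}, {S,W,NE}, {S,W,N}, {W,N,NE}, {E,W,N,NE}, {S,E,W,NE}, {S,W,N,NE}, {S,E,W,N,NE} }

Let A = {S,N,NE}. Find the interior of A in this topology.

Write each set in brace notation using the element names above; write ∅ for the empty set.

U open, U⊆A: ∅, {S}, {NE}, {S,NE}. int(A) = ⋃ = {S,NE}

{S,NE}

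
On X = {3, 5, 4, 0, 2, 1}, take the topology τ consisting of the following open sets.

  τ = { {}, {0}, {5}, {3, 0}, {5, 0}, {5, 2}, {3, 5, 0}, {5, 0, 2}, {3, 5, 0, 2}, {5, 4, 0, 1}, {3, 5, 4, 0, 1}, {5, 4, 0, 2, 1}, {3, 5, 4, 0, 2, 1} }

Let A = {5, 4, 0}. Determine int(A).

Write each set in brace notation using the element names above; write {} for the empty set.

interior: largest open inside A is {5, 0} (from {}, {0}, {5}, {5, 0})

{5, 0}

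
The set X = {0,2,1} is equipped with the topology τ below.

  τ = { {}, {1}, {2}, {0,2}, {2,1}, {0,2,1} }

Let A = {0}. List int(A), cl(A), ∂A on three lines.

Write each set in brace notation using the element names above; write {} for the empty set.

int(A) = {}
cl(A)  = {0}
∂A     = {0}

interior: largest open inside A is {} (from {})
cl via duality: int({2,1}) = {2,1}, so X∖{2,1} = {0}
cl∖int = {0}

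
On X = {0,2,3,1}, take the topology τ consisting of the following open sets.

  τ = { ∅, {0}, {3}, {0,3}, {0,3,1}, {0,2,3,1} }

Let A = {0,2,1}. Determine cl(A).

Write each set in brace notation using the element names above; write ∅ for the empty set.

closure: X∖int(X∖A) = X∖{3} = {0,2,1}

{0,2,1}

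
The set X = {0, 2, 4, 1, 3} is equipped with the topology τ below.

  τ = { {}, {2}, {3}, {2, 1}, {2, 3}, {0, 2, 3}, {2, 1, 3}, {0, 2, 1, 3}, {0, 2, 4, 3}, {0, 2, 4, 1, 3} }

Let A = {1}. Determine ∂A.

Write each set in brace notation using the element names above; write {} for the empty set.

{1}

interior: largest open inside A is {} (from {})
cl via duality: int({0, 2, 4, 3}) = {0, 2, 4, 3}, so X∖{0, 2, 4, 3} = {1}
cl∖int = {1}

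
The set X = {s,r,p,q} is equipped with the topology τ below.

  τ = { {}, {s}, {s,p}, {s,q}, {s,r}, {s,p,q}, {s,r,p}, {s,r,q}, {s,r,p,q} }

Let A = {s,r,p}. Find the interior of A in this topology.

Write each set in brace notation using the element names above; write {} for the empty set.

interior: largest open inside A is {s,r,p} (from {}, {s}, {s,p}, {s,r}, {s,r,p})

{s,r,p}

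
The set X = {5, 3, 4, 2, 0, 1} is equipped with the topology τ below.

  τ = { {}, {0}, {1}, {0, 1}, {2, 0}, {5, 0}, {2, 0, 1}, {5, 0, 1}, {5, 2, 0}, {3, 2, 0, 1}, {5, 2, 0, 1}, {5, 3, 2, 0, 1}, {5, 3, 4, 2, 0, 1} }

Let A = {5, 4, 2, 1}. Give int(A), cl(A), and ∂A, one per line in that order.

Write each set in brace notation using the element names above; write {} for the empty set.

int(A) = {1}
cl(A)  = {5, 3, 4, 2, 1}
∂A     = {5, 3, 4, 2}

U open, U⊆A: {}, {1}. int(A) = ⋃ = {1}
X∖A={3, 0}, int(X∖A)={0}, hence cl(A)={5, 3, 4, 2, 1}
∂A: remove int from cl → {5, 3, 4, 2}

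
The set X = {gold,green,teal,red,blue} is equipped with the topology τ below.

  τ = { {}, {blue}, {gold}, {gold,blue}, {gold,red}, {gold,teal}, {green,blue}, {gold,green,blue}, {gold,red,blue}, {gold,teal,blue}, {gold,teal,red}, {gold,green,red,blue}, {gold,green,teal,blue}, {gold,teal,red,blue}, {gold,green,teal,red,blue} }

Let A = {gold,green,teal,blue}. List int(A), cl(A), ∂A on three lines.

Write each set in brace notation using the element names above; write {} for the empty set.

interior: largest open inside A is {gold,green,teal,blue} (from {}, {gold}, {blue}, {gold,blue}, {green,blue}, {gold,teal}, {gold,green,blue}, {gold,teal,blue}, {gold,green,teal,blue})
cl via duality: int({red}) = {}, so X∖{} = {gold,green,teal,red,blue}
cl∖int = {red}

int(A) = {gold,green,teal,blue}
cl(A)  = {gold,green,teal,red,blue}
∂A     = {red}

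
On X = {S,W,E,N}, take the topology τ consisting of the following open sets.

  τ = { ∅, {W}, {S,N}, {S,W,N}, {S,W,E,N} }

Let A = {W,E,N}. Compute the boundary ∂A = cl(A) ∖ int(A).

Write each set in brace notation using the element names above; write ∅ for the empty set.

open subsets of A: ∅, {W}; so int(A) = {W}
closure: X∖int(X∖A) = X∖∅ = {S,W,E,N}
∂A = {S,W,E,N} minus {W} = {S,E,N}

{S,E,N}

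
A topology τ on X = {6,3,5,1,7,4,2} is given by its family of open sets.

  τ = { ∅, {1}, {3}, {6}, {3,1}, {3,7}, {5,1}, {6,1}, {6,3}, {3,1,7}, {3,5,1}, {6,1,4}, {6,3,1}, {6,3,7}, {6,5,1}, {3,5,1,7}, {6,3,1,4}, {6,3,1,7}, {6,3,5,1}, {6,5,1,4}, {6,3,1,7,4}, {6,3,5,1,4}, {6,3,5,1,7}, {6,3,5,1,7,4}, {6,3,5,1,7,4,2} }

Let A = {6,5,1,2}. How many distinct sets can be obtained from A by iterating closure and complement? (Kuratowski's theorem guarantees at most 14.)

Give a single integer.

8

complement {3,7,4}; its interior {3,7}; cl(A) = X∖{3,7} = {6,5,1,4,2}
With k = closure, c = complement:
  1. A     = {6,5,1,2}
  2. kA    = {6,5,1,4,2}
  3. cA    = {3,7,4}
  4. ckA   = {3,7}
  5. kcA   = {3,7,4,2}
  6. kckA  = {3,7,2}
  7. ckcA  = {6,5,1}
  8. ckckA = {6,5,1,4}
k, c of each give nothing new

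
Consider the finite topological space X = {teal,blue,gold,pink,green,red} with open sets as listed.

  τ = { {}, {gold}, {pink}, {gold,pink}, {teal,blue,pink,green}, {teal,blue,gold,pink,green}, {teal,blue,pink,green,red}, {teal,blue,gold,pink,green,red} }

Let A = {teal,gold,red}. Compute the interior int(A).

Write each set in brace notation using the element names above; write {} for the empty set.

{gold}

interior: largest open inside A is {gold} (from {}, {gold})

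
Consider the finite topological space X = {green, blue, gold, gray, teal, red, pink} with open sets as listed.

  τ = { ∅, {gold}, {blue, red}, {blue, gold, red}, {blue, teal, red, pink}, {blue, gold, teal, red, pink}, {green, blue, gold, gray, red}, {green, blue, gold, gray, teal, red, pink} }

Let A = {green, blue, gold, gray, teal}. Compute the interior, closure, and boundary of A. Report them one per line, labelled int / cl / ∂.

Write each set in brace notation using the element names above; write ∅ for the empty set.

open subsets of A: ∅, {gold}; so int(A) = {gold}
closure: X∖int(X∖A) = X∖∅ = {green, blue, gold, gray, teal, red, pink}
∂A = {green, blue, gold, gray, teal, red, pink} minus {gold} = {green, blue, gray, teal, red, pink}

int(A) = {gold}
cl(A)  = {green, blue, gold, gray, teal, red, pink}
∂A     = {green, blue, gray, teal, red, pink}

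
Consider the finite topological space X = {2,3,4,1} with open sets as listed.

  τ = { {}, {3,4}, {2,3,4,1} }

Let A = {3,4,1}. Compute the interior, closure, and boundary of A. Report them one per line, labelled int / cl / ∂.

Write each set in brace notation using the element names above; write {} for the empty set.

int(A) = {3,4}
cl(A)  = {2,3,4,1}
∂A     = {2,1}

opens ⊆ A: {}, {3,4}; union → int = {3,4}
complement {2}; its interior {}; cl(A) = X∖{} = {2,3,4,1}
boundary = {2,3,4,1} ∖ {3,4} = {2,1}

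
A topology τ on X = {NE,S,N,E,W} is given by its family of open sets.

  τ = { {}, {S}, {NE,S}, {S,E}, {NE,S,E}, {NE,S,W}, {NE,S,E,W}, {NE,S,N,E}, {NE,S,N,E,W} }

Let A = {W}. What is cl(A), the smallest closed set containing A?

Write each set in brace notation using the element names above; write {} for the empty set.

{W}

closure: X∖int(X∖A) = X∖{NE,S,N,E} = {W}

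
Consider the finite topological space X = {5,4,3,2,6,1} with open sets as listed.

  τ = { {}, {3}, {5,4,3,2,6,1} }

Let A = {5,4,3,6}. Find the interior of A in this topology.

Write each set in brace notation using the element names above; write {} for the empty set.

{3}

interior: largest open inside A is {3} (from {}, {3})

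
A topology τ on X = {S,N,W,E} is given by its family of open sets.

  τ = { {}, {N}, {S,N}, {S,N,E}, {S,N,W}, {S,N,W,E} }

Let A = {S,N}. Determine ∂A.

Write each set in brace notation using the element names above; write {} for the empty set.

open subsets of A: {}, {N}, {S,N}; so int(A) = {S,N}
closure: X∖int(X∖A) = X∖{} = {S,N,W,E}
∂A = {S,N,W,E} minus {S,N} = {W,E}

{W,E}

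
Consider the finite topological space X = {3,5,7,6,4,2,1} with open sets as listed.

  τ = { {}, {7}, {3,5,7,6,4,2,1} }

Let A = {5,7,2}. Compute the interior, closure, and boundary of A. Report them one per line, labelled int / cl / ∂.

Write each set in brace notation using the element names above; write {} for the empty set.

U open, U⊆A: {}, {7}. int(A) = ⋃ = {7}
X∖A={3,6,4,1}, int(X∖A)={}, hence cl(A)={3,5,7,6,4,2,1}
∂A: remove int from cl → {3,5,6,4,2,1}

int(A) = {7}
cl(A)  = {3,5,7,6,4,2,1}
∂A     = {3,5,6,4,2,1}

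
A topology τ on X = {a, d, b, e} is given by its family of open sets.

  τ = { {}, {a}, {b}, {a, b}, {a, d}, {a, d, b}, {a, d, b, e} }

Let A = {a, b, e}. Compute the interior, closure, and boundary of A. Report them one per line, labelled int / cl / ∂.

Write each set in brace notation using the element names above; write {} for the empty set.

interior: largest open inside A is {a, b} (from {}, {b}, {a}, {a, b})
cl via duality: int({d}) = {}, so X∖{} = {a, d, b, e}
cl∖int = {d, e}

int(A) = {a, b}
cl(A)  = {a, d, b, e}
∂A     = {d, e}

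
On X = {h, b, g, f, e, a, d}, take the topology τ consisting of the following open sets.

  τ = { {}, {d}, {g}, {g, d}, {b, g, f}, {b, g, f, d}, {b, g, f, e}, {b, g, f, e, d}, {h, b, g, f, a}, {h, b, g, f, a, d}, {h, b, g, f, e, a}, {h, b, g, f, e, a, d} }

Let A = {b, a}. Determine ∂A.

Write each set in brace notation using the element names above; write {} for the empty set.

U open, U⊆A: {}. int(A) = ⋃ = {}
X∖A={h, g, f, e, d}, int(X∖A)={g, d}, hence cl(A)={h, b, f, e, a}
∂A: remove int from cl → {h, b, f, e, a}

{h, b, f, e, a}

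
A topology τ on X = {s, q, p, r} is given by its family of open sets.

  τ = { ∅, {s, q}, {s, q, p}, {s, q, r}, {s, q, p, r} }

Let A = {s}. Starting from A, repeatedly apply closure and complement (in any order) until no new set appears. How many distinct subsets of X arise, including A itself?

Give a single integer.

4

closure: X∖int(X∖A) = X∖∅ = {s, q, p, r}
Let k=closure and c=complement:
  1. A     = {s}
  2. kA    = {s, q, p, r}
  3. cA    = {q, p, r}
  4. ckA   = ∅
— saturated at 4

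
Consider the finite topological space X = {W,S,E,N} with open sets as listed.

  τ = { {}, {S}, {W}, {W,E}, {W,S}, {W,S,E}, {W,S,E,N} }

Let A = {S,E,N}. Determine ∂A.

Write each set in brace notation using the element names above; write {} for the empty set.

{E,N}

opens ⊆ A: {}, {S}; union → int = {S}
complement {W}; its interior {W}; cl(A) = X∖{W} = {S,E,N}
boundary = {S,E,N} ∖ {S} = {E,N}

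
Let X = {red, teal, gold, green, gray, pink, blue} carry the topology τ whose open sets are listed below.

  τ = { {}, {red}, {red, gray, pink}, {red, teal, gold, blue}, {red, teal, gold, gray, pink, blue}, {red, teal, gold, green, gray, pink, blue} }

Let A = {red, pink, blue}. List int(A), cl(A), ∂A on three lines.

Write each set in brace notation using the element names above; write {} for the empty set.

open subsets of A: {}, {red}; so int(A) = {red}
closure: X∖int(X∖A) = X∖{} = {red, teal, gold, green, gray, pink, blue}
∂A = {red, teal, gold, green, gray, pink, blue} minus {red} = {teal, gold, green, gray, pink, blue}

int(A) = {red}
cl(A)  = {red, teal, gold, green, gray, pink, blue}
∂A     = {teal, gold, green, gray, pink, blue}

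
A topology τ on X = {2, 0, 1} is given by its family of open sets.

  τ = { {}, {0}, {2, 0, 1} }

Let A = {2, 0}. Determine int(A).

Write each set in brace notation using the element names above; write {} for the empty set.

{0}

U open, U⊆A: {}, {0}. int(A) = ⋃ = {0}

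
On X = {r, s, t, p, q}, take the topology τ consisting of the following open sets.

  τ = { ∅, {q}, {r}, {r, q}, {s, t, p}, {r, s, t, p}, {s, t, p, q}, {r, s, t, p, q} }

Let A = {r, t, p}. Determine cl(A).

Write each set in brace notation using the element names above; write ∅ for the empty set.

X∖A={s, q}, int(X∖A)={q}, hence cl(A)={r, s, t, p}

{r, s, t, p}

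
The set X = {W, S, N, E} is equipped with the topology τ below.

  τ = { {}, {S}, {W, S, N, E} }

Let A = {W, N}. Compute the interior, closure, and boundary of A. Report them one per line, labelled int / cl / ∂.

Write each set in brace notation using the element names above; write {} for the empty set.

U open, U⊆A: {}. int(A) = ⋃ = {}
X∖A={S, E}, int(X∖A)={S}, hence cl(A)={W, N, E}
∂A: remove int from cl → {W, N, E}

int(A) = {}
cl(A)  = {W, N, E}
∂A     = {W, N, E}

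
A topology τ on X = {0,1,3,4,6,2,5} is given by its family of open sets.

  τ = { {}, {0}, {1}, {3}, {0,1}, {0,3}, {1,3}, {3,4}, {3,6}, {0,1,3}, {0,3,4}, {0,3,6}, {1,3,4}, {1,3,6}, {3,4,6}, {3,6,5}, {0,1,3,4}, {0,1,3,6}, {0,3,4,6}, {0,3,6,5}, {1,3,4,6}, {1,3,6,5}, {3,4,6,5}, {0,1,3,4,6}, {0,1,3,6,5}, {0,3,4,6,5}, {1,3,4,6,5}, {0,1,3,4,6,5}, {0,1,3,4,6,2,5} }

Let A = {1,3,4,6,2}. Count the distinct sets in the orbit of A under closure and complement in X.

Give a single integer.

8

X∖A={0,5}, int(X∖A)={0}, hence cl(A)={1,3,4,6,2,5}
Orbit (k=closure, c=complement):
  1. A     = {1,3,4,6,2}
  2. kA    = {1,3,4,6,2,5}
  3. cA    = {0,5}
  4. ckA   = {0}
  5. kcA   = {0,2,5}
  6. kckA  = {0,2}
  7. ckcA  = {1,3,4,6}
  8. ckckA = {1,3,4,6,5}
(closed under both — stop)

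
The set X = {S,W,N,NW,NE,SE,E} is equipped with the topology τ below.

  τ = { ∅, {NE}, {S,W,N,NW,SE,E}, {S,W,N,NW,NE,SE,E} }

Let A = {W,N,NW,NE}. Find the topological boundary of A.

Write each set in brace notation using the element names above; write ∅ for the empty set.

{S,W,N,NW,SE,E}

U open, U⊆A: ∅, {NE}. int(A) = ⋃ = {NE}
X∖A={S,SE,E}, int(X∖A)=∅, hence cl(A)={S,W,N,NW,NE,SE,E}
∂A: remove int from cl → {S,W,N,NW,SE,E}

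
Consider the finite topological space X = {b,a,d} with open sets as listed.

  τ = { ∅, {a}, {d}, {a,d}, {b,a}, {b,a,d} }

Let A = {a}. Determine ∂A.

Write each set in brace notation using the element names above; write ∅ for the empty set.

open subsets of A: ∅, {a}; so int(A) = {a}
closure: X∖int(X∖A) = X∖{d} = {b,a}
∂A = {b,a} minus {a} = {b}

{b}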